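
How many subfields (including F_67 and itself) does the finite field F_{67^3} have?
F_{67^3} has 2 subfields

The subfields of F_{p^n} are exactly the fields F_{p^d} for d | n (each is the fixed field of the unique index-d subgroup of Gal(F_{p^n}/F_p) ≅ Z/nZ). The divisors of n = 3 are {1, 3}, giving 2 subfields: F_{67^1}, F_{67^3}.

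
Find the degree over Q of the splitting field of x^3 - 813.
[K : Q] = 6

The roots of x^3 - 813 are ∛813, ω∛813, ω^2∛813 where ω = e^(2πi/3) is a primitive cube root of unity, so K = Q(∛813, ω). Now [Q(∛813):Q] = 3 (since 813 is not a perfect cube, x^3 - 813 is irreducible) and [Q(ω):Q] = 2. Both 2 and 3 divide [K:Q], and [K:Q] ≤ 3·2 = 6, so [K:Q] = 6. (Equivalently: Q(∛813) ⊂ R but ω ∉ R, so [K : Q(∛813)] = 2.)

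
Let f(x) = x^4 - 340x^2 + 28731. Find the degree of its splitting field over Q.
[K : Q] = 4

Solving the quadratic in x^2: x^2 = (340 ± √(340^2 - 4·28731))/2 = (340 ± √676)/2 = (340 ± 26)/2, giving x^2 = 183 or x^2 = 157. So f(x) = (x^2 - 183)(x^2 - 157) and the roots of f are ±√183, ±√157. Hence the splitting field is K = Q(√183, √157). Since 183 and 157 are distinct squarefree integers > 1, their product 28731 is not a perfect square, so √157 ∉ Q(√183). By the tower law [K:Q] = [Q(√183,√157):Q(√183)] · [Q(√183):Q] = 2 · 2 = 4.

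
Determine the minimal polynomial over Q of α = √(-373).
m_α(x) = x^2 + 373

α satisfies α^2 + 373 = 0, so x^2 + 373 annihilates α. Since d = -373 is squarefree and ≠ 1, it is not a perfect square in Q, so x^2 + 373 has no rational root and is therefore irreducible over Q (a degree-2 polynomial over a field is irreducible iff it has no root). Hence m_α(x) = x^2 + 373.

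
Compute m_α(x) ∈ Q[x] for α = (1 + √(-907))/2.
m_α(x) = x^2 - x + 227

From 2α - 1 = √(-907), squaring gives (2α - 1)^2 = -907, i.e. 4α^2 - 4α + 1 = -907, so α^2 - α + (1 + 907)/4 = 0. Since -907 ≡ 1 (mod 4), (1 + 907)/4 = 227 ∈ Z. The polynomial x^2 - x + 227 has discriminant 1 - 4·(227) = -907, which is not a perfect square in Q (d = -907 is squarefree and ≠ 1), so x^2 - x + 227 is irreducible over Q. It is the minimal polynomial of α.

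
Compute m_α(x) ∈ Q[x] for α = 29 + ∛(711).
m_α(x) = x^3 - 87x^2 + 2523x - 25100

Set β = α - 29 = ∛(711), so β^3 = 711. Then (α - 29)^3 - 711 = 0, i.e. α is a root of g(x) = (x - 29)^3 - 711 = x^3 - 87x^2 + 2523x - 25100. Since g(x) = h(x - 29) where h(x) = x^3 - 711, and h is irreducible over Q (because 711 is not a perfect cube, so h has no rational root, and a monic cubic with no rational root is irreducible), g is also irreducible (irreducibility is preserved under the substitution x → x - 29). Hence m_α(x) = x^3 - 87x^2 + 2523x - 25100.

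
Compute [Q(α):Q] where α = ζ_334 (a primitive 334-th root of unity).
[Q(α):Q] = 166

The minimal polynomial of ζ_334 over Q is the 334-th cyclotomic polynomial Φ_334(x), which is irreducible over Q and has degree φ(334) = 166. Hence [Q(α):Q] = φ(334) = 166.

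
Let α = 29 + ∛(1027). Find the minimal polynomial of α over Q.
m_α(x) = x^3 - 87x^2 + 2523x - 25416

Set β = α - 29 = ∛(1027), so β^3 = 1027. Then (α - 29)^3 - 1027 = 0, i.e. α is a root of g(x) = (x - 29)^3 - 1027 = x^3 - 87x^2 + 2523x - 25416. Since g(x) = h(x - 29) where h(x) = x^3 - 1027, and h is irreducible over Q (because 1027 is not a perfect cube, so h has no rational root, and a monic cubic with no rational root is irreducible), g is also irreducible (irreducibility is preserved under the substitution x → x - 29). Hence m_α(x) = x^3 - 87x^2 + 2523x - 25416.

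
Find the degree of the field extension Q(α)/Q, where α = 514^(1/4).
[Q(α):Q] = 4

α is a root of x^4 - 514. By Eisenstein's criterion at the prime p = 2 (which divides the constant term 514 but p^2 = 4 does not, since 514 is squarefree), x^4 - 514 is irreducible over Q. Hence [Q(α):Q] = 4.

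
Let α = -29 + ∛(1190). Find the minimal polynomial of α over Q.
m_α(x) = x^3 + 87x^2 + 2523x + 23199

Set β = α + 29 = ∛(1190), so β^3 = 1190. Then (α + 29)^3 - 1190 = 0, i.e. α is a root of g(x) = (x + 29)^3 - 1190 = x^3 + 87x^2 + 2523x + 23199. Since g(x) = h(x + 29) where h(x) = x^3 - 1190, and h is irreducible over Q (because 1190 is not a perfect cube, so h has no rational root, and a monic cubic with no rational root is irreducible), g is also irreducible (irreducibility is preserved under the substitution x → x + 29). Hence m_α(x) = x^3 + 87x^2 + 2523x + 23199.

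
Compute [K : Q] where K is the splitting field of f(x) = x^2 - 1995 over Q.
[K : Q] = 2

f(x) = x^2 - 1995 factors as (x - √1995)(x + √1995). The splitting field is K = Q(√1995). Since 1995 is squarefree and > 1, it is not a perfect square, so x^2 - 1995 is irreducible over Q and [Q(√1995) : Q] = 2. Hence [K : Q] = 2.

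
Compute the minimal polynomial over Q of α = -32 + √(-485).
m_α(x) = x^2 + 64x + 1509

From α + 32 = √(-485), squaring gives (α + 32)^2 = -485, i.e. α^2 + 64α + 1024 = -485, so α^2 + 64α + 1509 = 0. The discriminant of x^2 + 64x + 1509 is (64)^2 - 4·(1509) = 4096 - 6036 = -1940, and 4·(-485) is not a perfect square in Q since -485 is squarefree and ≠ 1. Hence x^2 + 64x + 1509 is irreducible over Q and is the minimal polynomial of α.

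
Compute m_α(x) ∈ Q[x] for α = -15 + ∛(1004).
m_α(x) = x^3 + 45x^2 + 675x + 2371

Set β = α + 15 = ∛(1004), so β^3 = 1004. Then (α + 15)^3 - 1004 = 0, i.e. α is a root of g(x) = (x + 15)^3 - 1004 = x^3 + 45x^2 + 675x + 2371. Since g(x) = h(x + 15) where h(x) = x^3 - 1004, and h is irreducible over Q (because 1004 is not a perfect cube, so h has no rational root, and a monic cubic with no rational root is irreducible), g is also irreducible (irreducibility is preserved under the substitution x → x + 15). Hence m_α(x) = x^3 + 45x^2 + 675x + 2371.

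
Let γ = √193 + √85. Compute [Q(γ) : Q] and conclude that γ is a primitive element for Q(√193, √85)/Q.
[Q(γ) : Q] = 4 (equivalently, Q(γ) = Q(√193, √85))

Obviously Q(γ) ⊆ Q(√193, √85), and [Q(√193, √85):Q] = 4 (since 193, 85 are distinct squarefree integers > 1 with 16405 not a perfect square). To show equality we compute the minimal polynomial of γ. From γ = √193 + √85: γ^2 = 193 + 2√(16405) + 85 = 278 + 2√(16405), so γ^2 - 278 = 2√(16405); squaring, (γ^2 - 278)^2 = 4·16405, i.e. γ^4 - 556γ^2 + 77284 - 65620 = 0, i.e. γ^4 - 556γ^2 + 11664 = 0. So γ is a root of x^4 - 556x^2 + 11664. This polynomial is irreducible over Q: it has no rational root (each ±√193 ± √85 is irrational), and any factorization into two quadratics over Q would force √(16405) ∈ Q (pairing opposite roots) or √193, √85 ∈ Q (other pairings), all impossible. Hence [Q(γ):Q] = 4 = [Q(√193, √85):Q], so Q(γ) = Q(√193, √85).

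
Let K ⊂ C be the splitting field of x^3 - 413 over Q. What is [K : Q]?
[K : Q] = 6

The roots of x^3 - 413 are ∛413, ω∛413, ω^2∛413 where ω = e^(2πi/3) is a primitive cube root of unity, so K = Q(∛413, ω). Now [Q(∛413):Q] = 3 (since 413 is not a perfect cube, x^3 - 413 is irreducible) and [Q(ω):Q] = 2. Both 2 and 3 divide [K:Q], and [K:Q] ≤ 3·2 = 6, so [K:Q] = 6. (Equivalently: Q(∛413) ⊂ R but ω ∉ R, so [K : Q(∛413)] = 2.)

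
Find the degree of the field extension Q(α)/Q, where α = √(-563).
[Q(α):Q] = 2

[Q(α):Q] equals the degree of the minimal polynomial of α. Here α^2 = -563 and x^2 + 563 is irreducible (d = -563 is squarefree, ≠ 1, hence not a square), so deg(m_α) = 2. Thus [Q(α):Q] = 2.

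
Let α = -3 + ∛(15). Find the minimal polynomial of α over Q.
m_α(x) = x^3 + 9x^2 + 27x + 12

Set β = α + 3 = ∛(15), so β^3 = 15. Then (α + 3)^3 - 15 = 0, i.e. α is a root of g(x) = (x + 3)^3 - 15 = x^3 + 9x^2 + 27x + 12. Since g(x) = h(x + 3) where h(x) = x^3 - 15, and h is irreducible over Q (because 15 is not a perfect cube, so h has no rational root, and a monic cubic with no rational root is irreducible), g is also irreducible (irreducibility is preserved under the substitution x → x + 3). Hence m_α(x) = x^3 + 9x^2 + 27x + 12.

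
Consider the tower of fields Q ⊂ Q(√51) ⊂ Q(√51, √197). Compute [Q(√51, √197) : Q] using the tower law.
[Q(√51, √197) : Q] = 4

[Q(√51):Q] = 2 (min poly x^2 - 51, irreducible since 51 is squarefree > 1). For the top step, suppose √197 ∈ Q(√51), say √197 = c + d√51 with c, d ∈ Q. Squaring: 197 = c^2 + 51d^2 + 2cd√51. Since √51 ∉ Q this forces 2cd = 0. If d = 0 then √197 = c ∈ Q, contradicting 197 squarefree > 1. If c = 0 then 197 = 51d^2, so 51·197 = (51d)^2 is a perfect square in Q — but 51·197 = 10047 is not a perfect square (since 51 and 197 are distinct squarefree integers). Contradiction. Hence √197 ∉ Q(√51), so x^2 - 197 stays irreducible over Q(√51) and [Q(√51, √197) : Q(√51)] = 2. By the tower law, [Q(√51, √197) : Q] = 2 · 2 = 4.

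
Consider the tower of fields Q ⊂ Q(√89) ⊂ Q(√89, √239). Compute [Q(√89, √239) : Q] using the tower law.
[Q(√89, √239) : Q] = 4

[Q(√89):Q] = 2 (min poly x^2 - 89, irreducible since 89 is squarefree > 1). For the top step, suppose √239 ∈ Q(√89), say √239 = c + d√89 with c, d ∈ Q. Squaring: 239 = c^2 + 89d^2 + 2cd√89. Since √89 ∉ Q this forces 2cd = 0. If d = 0 then √239 = c ∈ Q, contradicting 239 squarefree > 1. If c = 0 then 239 = 89d^2, so 89·239 = (89d)^2 is a perfect square in Q — but 89·239 = 21271 is not a perfect square (since 89 and 239 are distinct squarefree integers). Contradiction. Hence √239 ∉ Q(√89), so x^2 - 239 stays irreducible over Q(√89) and [Q(√89, √239) : Q(√89)] = 2. By the tower law, [Q(√89, √239) : Q] = 2 · 2 = 4.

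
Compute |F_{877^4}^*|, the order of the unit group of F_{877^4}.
|F_{877^4}^*| = 591559418640

F_{877^4} has 877^4 = 591559418641 elements; its multiplicative group consists of all nonzero elements, so |F_{877^4}^*| = 591559418641 - 1 = 591559418640. (It is cyclic since any finite subgroup of the multiplicative group of a field is cyclic.)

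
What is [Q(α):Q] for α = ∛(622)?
[Q(α):Q] = 3

The minimal polynomial of α is x^3 - 622, irreducible over Q since 622 is not a perfect cube (so x^3 - 622 has no rational root). Hence [Q(α):Q] = deg(m_α) = 3.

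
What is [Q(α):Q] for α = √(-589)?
[Q(α):Q] = 2

[Q(α):Q] equals the degree of the minimal polynomial of α. Here α^2 = -589 and x^2 + 589 is irreducible (d = -589 is squarefree, ≠ 1, hence not a square), so deg(m_α) = 2. Thus [Q(α):Q] = 2.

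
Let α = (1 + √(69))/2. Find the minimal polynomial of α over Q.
m_α(x) = x^2 - x - 17

From 2α - 1 = √(69), squaring gives (2α - 1)^2 = 69, i.e. 4α^2 - 4α + 1 = 69, so α^2 - α + (1 - 69)/4 = 0. Since 69 ≡ 1 (mod 4), (1 - 69)/4 = -17 ∈ Z. The polynomial x^2 - x - 17 has discriminant 1 - 4·(-17) = 69, which is not a perfect square in Q (d = 69 is squarefree and ≠ 1), so x^2 - x - 17 is irreducible over Q. It is the minimal polynomial of α.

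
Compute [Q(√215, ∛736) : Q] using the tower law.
[Q(√215, ∛736) : Q] = 6

Let L = Q(√215, ∛736). Since Q(√215) ⊂ L and [Q(√215):Q] = 2, the tower law gives 2 | [L:Q]. Likewise Q(∛736) ⊂ L with [Q(∛736):Q] = 3 (because 736 is not a perfect cube), so 3 | [L:Q]. As gcd(2,3) = 1, [L:Q] is divisible by 6. Conversely L is generated over Q by √215 and ∛736, so [L:Q] ≤ 2·3 = 6. Therefore [Q(√215, ∛736) : Q] = 6.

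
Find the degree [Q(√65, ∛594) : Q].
[Q(√65, ∛594) : Q] = 6

Let L = Q(√65, ∛594). Since Q(√65) ⊂ L and [Q(√65):Q] = 2, the tower law gives 2 | [L:Q]. Likewise Q(∛594) ⊂ L with [Q(∛594):Q] = 3 (because 594 is not a perfect cube), so 3 | [L:Q]. As gcd(2,3) = 1, [L:Q] is divisible by 6. Conversely L is generated over Q by √65 and ∛594, so [L:Q] ≤ 2·3 = 6. Therefore [Q(√65, ∛594) : Q] = 6.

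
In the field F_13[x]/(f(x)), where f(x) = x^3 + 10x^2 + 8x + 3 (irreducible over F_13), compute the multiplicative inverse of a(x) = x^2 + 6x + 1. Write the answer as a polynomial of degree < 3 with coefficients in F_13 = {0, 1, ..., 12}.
a(x)^(-1) ≡ 8x^2 + 9 (mod f(x))

Since f is irreducible over F_13, F_13[x]/(f) is a field and a(x) ≠ 0 has an inverse. Apply the extended Euclidean algorithm to f(x) and a(x) in F_13[x]: f(x) = (x + 4)·a(x) + (9x + 12);  a(x) = (3x + 1)·(9x + 12) + (2). The last nonzero remainder is the constant 2 = gcd(f, a) in F_13. Back-substituting through the division chain expresses 2 = s(x)·a(x) + t(x)·f(x) with s(x) ≡ 3x^2 + 5 (mod f), so (3x^2 + 5)·a(x) ≡ 2 (mod f). Multiplying by 2^(-1) ≡ 7 in F_13 gives a(x)^(-1) ≡ 7·(3x^2 + 5) ≡ 8x^2 + 9 (mod f). Check: (x^2 + 6x + 1)·(8x^2 + 9) = 8x^4 + 9x^3 + 4x^2 + 2x + 9 ≡ 1 (mod x^3 + 10x^2 + 8x + 3).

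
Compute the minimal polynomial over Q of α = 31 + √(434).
m_α(x) = x^2 - 62x + 527

From α - 31 = √(434), squaring gives (α - 31)^2 = 434, i.e. α^2 - 62α + 961 = 434, so α^2 - 62α + 527 = 0. The discriminant of x^2 - 62x + 527 is (-62)^2 - 4·(527) = 3844 - 2108 = 1736, and 4·(434) is not a perfect square in Q since 434 is squarefree and ≠ 1. Hence x^2 - 62x + 527 is irreducible over Q and is the minimal polynomial of α.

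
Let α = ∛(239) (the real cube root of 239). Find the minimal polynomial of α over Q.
m_α(x) = x^3 - 239

α satisfies α^3 = 239, so x^3 - 239 annihilates α. By the rational root test, a rational root p/q (in lowest terms) of x^3 - 239 would satisfy p^3 = 239 q^3, forcing q = 1 and p^3 = 239; but 239 is not a perfect cube, contradiction. A monic cubic over Q with no rational root is irreducible (any nontrivial factorization would include a linear factor). Hence x^3 - 239 is the minimal polynomial of α, and in particular [Q(α):Q] = 3.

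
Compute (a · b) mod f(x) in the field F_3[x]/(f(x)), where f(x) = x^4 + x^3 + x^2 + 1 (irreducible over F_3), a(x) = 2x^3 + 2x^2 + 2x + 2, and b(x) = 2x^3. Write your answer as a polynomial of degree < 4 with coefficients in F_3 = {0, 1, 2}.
a · b ≡ x^3 + 2x^2 (mod f(x))

Multiply in F_3[x]: a(x)·b(x) = (2x^3 + 2x^2 + 2x + 2)·(2x^3) = x^6 + x^5 + x^4 + x^3. This has degree ≥ 4, so divide by f(x) over F_3: x^6 + x^5 + x^4 + x^3 = (x^2)·(x^4 + x^3 + x^2 + 1) + (x^3 + 2x^2). Hence a·b ≡ x^3 + 2x^2 (mod f). (F_3[x]/(f) is a field with 3^4 = 81 elements since f is irreducible of degree 4.)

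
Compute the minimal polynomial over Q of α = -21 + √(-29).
m_α(x) = x^2 + 42x + 470

From α + 21 = √(-29), squaring gives (α + 21)^2 = -29, i.e. α^2 + 42α + 441 = -29, so α^2 + 42α + 470 = 0. The discriminant of x^2 + 42x + 470 is (42)^2 - 4·(470) = 1764 - 1880 = -116, and 4·(-29) is not a perfect square in Q since -29 is squarefree and ≠ 1. Hence x^2 + 42x + 470 is irreducible over Q and is the minimal polynomial of α.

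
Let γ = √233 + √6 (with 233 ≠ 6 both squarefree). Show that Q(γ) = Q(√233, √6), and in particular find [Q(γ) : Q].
[Q(γ) : Q] = 4 (equivalently, Q(γ) = Q(√233, √6))

Obviously Q(γ) ⊆ Q(√233, √6), and [Q(√233, √6):Q] = 4 (since 233, 6 are distinct squarefree integers > 1 with 1398 not a perfect square). To show equality we compute the minimal polynomial of γ. From γ = √233 + √6: γ^2 = 233 + 2√(1398) + 6 = 239 + 2√(1398), so γ^2 - 239 = 2√(1398); squaring, (γ^2 - 239)^2 = 4·1398, i.e. γ^4 - 478γ^2 + 57121 - 5592 = 0, i.e. γ^4 - 478γ^2 + 51529 = 0. So γ is a root of x^4 - 478x^2 + 51529. This polynomial is irreducible over Q: it has no rational root (each ±√233 ± √6 is irrational), and any factorization into two quadratics over Q would force √(1398) ∈ Q (pairing opposite roots) or √233, √6 ∈ Q (other pairings), all impossible. Hence [Q(γ):Q] = 4 = [Q(√233, √6):Q], so Q(γ) = Q(√233, √6).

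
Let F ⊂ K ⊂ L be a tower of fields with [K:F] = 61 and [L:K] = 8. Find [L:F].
[L:F] = 488

The tower law says that for any tower of field extensions F ⊂ K ⊂ L with finite degrees, [L:F] = [L:K] · [K:F]. Here this gives [L:F] = 8 · 61 = 488.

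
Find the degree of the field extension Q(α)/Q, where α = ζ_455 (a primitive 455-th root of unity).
[Q(α):Q] = 288

The minimal polynomial of ζ_455 over Q is the 455-th cyclotomic polynomial Φ_455(x), which is irreducible over Q and has degree φ(455) = 288. Hence [Q(α):Q] = φ(455) = 288.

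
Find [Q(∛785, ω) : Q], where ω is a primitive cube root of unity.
[Q(∛785, ω) : Q] = 6

[Q(∛785):Q] = 3 (min poly x^3 - 785, irreducible since 785 is not a perfect cube). [Q(ω):Q] = 2 (min poly x^2 + x + 1). Since Q(∛785) ⊂ R and ω ∉ R, we have ω ∉ Q(∛785), so x^2 + x + 1 remains irreducible over Q(∛785) and [Q(∛785, ω) : Q(∛785)] = 2. By the tower law, [Q(∛785, ω) : Q] = 3 · 2 = 6. (In fact Q(∛785, ω) is the splitting field of x^3 - 785 over Q.)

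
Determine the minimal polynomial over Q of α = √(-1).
m_α(x) = x^2 + 1

α satisfies α^2 + 1 = 0, so x^2 + 1 annihilates α. Since d = -1 is squarefree and ≠ 1, it is not a perfect square in Q, so x^2 + 1 has no rational root and is therefore irreducible over Q (a degree-2 polynomial over a field is irreducible iff it has no root). Hence m_α(x) = x^2 + 1.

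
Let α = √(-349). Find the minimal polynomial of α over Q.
m_α(x) = x^2 + 349

α satisfies α^2 + 349 = 0, so x^2 + 349 annihilates α. Since d = -349 is squarefree and ≠ 1, it is not a perfect square in Q, so x^2 + 349 has no rational root and is therefore irreducible over Q (a degree-2 polynomial over a field is irreducible iff it has no root). Hence m_α(x) = x^2 + 349.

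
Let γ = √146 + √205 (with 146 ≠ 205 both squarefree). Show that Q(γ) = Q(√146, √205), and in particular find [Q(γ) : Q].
[Q(γ) : Q] = 4 (equivalently, Q(γ) = Q(√146, √205))

Obviously Q(γ) ⊆ Q(√146, √205), and [Q(√146, √205):Q] = 4 (since 146, 205 are distinct squarefree integers > 1 with 29930 not a perfect square). To show equality we compute the minimal polynomial of γ. From γ = √146 + √205: γ^2 = 146 + 2√(29930) + 205 = 351 + 2√(29930), so γ^2 - 351 = 2√(29930); squaring, (γ^2 - 351)^2 = 4·29930, i.e. γ^4 - 702γ^2 + 123201 - 119720 = 0, i.e. γ^4 - 702γ^2 + 3481 = 0. So γ is a root of x^4 - 702x^2 + 3481. This polynomial is irreducible over Q: it has no rational root (each ±√146 ± √205 is irrational), and any factorization into two quadratics over Q would force √(29930) ∈ Q (pairing opposite roots) or √146, √205 ∈ Q (other pairings), all impossible. Hence [Q(γ):Q] = 4 = [Q(√146, √205):Q], so Q(γ) = Q(√146, √205).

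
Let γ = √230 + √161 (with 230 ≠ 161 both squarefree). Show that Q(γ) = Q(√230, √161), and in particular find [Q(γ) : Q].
[Q(γ) : Q] = 4 (equivalently, Q(γ) = Q(√230, √161))

Obviously Q(γ) ⊆ Q(√230, √161), and [Q(√230, √161):Q] = 4 (since 230, 161 are distinct squarefree integers > 1 with 37030 not a perfect square). To show equality we compute the minimal polynomial of γ. From γ = √230 + √161: γ^2 = 230 + 2√(37030) + 161 = 391 + 2√(37030), so γ^2 - 391 = 2√(37030); squaring, (γ^2 - 391)^2 = 4·37030, i.e. γ^4 - 782γ^2 + 152881 - 148120 = 0, i.e. γ^4 - 782γ^2 + 4761 = 0. So γ is a root of x^4 - 782x^2 + 4761. This polynomial is irreducible over Q: it has no rational root (each ±√230 ± √161 is irrational), and any factorization into two quadratics over Q would force √(37030) ∈ Q (pairing opposite roots) or √230, √161 ∈ Q (other pairings), all impossible. Hence [Q(γ):Q] = 4 = [Q(√230, √161):Q], so Q(γ) = Q(√230, √161).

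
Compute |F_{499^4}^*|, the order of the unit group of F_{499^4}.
|F_{499^4}^*| = 62001498000

F_{499^4} has 499^4 = 62001498001 elements; its multiplicative group consists of all nonzero elements, so |F_{499^4}^*| = 62001498001 - 1 = 62001498000. (It is cyclic since any finite subgroup of the multiplicative group of a field is cyclic.)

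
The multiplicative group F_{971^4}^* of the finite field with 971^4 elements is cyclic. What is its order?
|F_{971^4}^*| = 888949151280

F_{971^4} has 971^4 = 888949151281 elements; its multiplicative group consists of all nonzero elements, so |F_{971^4}^*| = 888949151281 - 1 = 888949151280. (It is cyclic since any finite subgroup of the multiplicative group of a field is cyclic.)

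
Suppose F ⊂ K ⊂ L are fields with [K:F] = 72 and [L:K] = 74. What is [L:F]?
[L:F] = 5328

The tower law says that for any tower of field extensions F ⊂ K ⊂ L with finite degrees, [L:F] = [L:K] · [K:F]. Here this gives [L:F] = 74 · 72 = 5328.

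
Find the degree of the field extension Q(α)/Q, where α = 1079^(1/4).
[Q(α):Q] = 4

α is a root of x^4 - 1079. By Eisenstein's criterion at the prime p = 13 (which divides the constant term 1079 but p^2 = 169 does not, since 1079 is squarefree), x^4 - 1079 is irreducible over Q. Hence [Q(α):Q] = 4.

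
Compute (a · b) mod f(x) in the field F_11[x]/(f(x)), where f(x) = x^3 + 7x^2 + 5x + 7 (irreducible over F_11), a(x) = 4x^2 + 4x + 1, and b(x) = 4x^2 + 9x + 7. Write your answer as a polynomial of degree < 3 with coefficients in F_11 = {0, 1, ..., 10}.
a · b ≡ x^2 + 5x + 9 (mod f(x))

Multiply in F_11[x]: a(x)·b(x) = (4x^2 + 4x + 1)·(4x^2 + 9x + 7) = 5x^4 + 8x^3 + 2x^2 + 4x + 7. This has degree ≥ 3, so divide by f(x) over F_11: 5x^4 + 8x^3 + 2x^2 + 4x + 7 = (5x + 6)·(x^3 + 7x^2 + 5x + 7) + (x^2 + 5x + 9). Hence a·b ≡ x^2 + 5x + 9 (mod f). (F_11[x]/(f) is a field with 11^3 = 1331 elements since f is irreducible of degree 3.)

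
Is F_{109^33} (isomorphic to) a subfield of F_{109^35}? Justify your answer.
No: F_{109^33} is not a subfield of F_{109^35}

F_{p^m} embeds in F_{p^n} iff m | n. Here 33 ∤ 35 (since 35 = 1·33 + 2 with remainder 2 ≠ 0), so F_{109^33} is not a subfield of F_{109^35}. Equivalently: if it were, the tower law would give 33 = [F_{109^33}:F_109] dividing [F_{109^35}:F_109] = 35, contradiction.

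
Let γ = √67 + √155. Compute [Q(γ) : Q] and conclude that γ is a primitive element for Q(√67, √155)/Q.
[Q(γ) : Q] = 4 (equivalently, Q(γ) = Q(√67, √155))

Obviously Q(γ) ⊆ Q(√67, √155), and [Q(√67, √155):Q] = 4 (since 67, 155 are distinct squarefree integers > 1 with 10385 not a perfect square). To show equality we compute the minimal polynomial of γ. From γ = √67 + √155: γ^2 = 67 + 2√(10385) + 155 = 222 + 2√(10385), so γ^2 - 222 = 2√(10385); squaring, (γ^2 - 222)^2 = 4·10385, i.e. γ^4 - 444γ^2 + 49284 - 41540 = 0, i.e. γ^4 - 444γ^2 + 7744 = 0. So γ is a root of x^4 - 444x^2 + 7744. This polynomial is irreducible over Q: it has no rational root (each ±√67 ± √155 is irrational), and any factorization into two quadratics over Q would force √(10385) ∈ Q (pairing opposite roots) or √67, √155 ∈ Q (other pairings), all impossible. Hence [Q(γ):Q] = 4 = [Q(√67, √155):Q], so Q(γ) = Q(√67, √155).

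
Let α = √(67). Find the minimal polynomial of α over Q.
m_α(x) = x^2 - 67

α satisfies α^2 - 67 = 0, so x^2 - 67 annihilates α. Since d = 67 is squarefree and ≠ 1, it is not a perfect square in Q, so x^2 - 67 has no rational root and is therefore irreducible over Q (a degree-2 polynomial over a field is irreducible iff it has no root). Hence m_α(x) = x^2 - 67.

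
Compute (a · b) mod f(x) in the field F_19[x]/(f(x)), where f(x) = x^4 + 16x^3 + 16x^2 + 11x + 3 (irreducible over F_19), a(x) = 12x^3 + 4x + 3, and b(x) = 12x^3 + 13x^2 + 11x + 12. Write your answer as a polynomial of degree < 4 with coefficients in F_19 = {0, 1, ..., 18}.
a · b ≡ 16x^3 + 7x^2 + 16x + 14 (mod f(x))

Multiply in F_19[x]: a(x)·b(x) = (12x^3 + 4x + 3)·(12x^3 + 13x^2 + 11x + 12) = 11x^6 + 4x^5 + 9x^4 + 4x^3 + 7x^2 + 5x + 17. This has degree ≥ 4, so divide by f(x) over F_19: 11x^6 + 4x^5 + 9x^4 + 4x^3 + 7x^2 + 5x + 17 = (11x^2 + 18x + 1)·(x^4 + 16x^3 + 16x^2 + 11x + 3) + (16x^3 + 7x^2 + 16x + 14). Hence a·b ≡ 16x^3 + 7x^2 + 16x + 14 (mod f). (F_19[x]/(f) is a field with 19^4 = 130321 elements since f is irreducible of degree 4.)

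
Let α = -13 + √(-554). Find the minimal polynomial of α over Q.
m_α(x) = x^2 + 26x + 723

From α + 13 = √(-554), squaring gives (α + 13)^2 = -554, i.e. α^2 + 26α + 169 = -554, so α^2 + 26α + 723 = 0. The discriminant of x^2 + 26x + 723 is (26)^2 - 4·(723) = 676 - 2892 = -2216, and 4·(-554) is not a perfect square in Q since -554 is squarefree and ≠ 1. Hence x^2 + 26x + 723 is irreducible over Q and is the minimal polynomial of α.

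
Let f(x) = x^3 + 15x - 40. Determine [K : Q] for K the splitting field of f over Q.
[K : Q] = 6

By the rational root test, any rational root of the monic integer polynomial f(x) = x^3 + 15x - 40 must be an integer dividing the constant term -40, i.e. one of ±{1, 2, 4, 5, 8, 10, 20, 40}. Evaluating: f(1) = -24, f(-1) = -56, f(2) = -2, f(-2) = -78, f(4) = 84, f(-4) = -164, f(5) = 160, f(-5) = -240, f(8) = 592, f(-8) = -672, f(10) = 1110, f(-10) = -1190, f(20) = 8260, f(-20) = -8340, f(40) = 64560, f(-40) = -64640; none is 0, so f has no rational root and is therefore irreducible over Q (a cubic with no linear factor over a field is irreducible). For an irreducible cubic, the Galois group is A_3 or S_3 according as the discriminant disc(f) = -4a^3 - 27b^2 = -4·(15)^3 - 27·(-40)^2 = -56700 is or is not a square in Q. Here disc(f) = -56700 is not a perfect square in Q, so the Galois group of f over Q is not contained in A_3 and must be all of S_3. The splitting field has degree |S_3| = 6 over Q, so [K : Q] = 6.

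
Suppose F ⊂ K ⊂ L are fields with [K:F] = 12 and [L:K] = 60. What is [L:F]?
[L:F] = 720

The tower law says that for any tower of field extensions F ⊂ K ⊂ L with finite degrees, [L:F] = [L:K] · [K:F]. Here this gives [L:F] = 60 · 12 = 720.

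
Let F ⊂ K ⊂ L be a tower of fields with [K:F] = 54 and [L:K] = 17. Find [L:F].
[L:F] = 918

The tower law says that for any tower of field extensions F ⊂ K ⊂ L with finite degrees, [L:F] = [L:K] · [K:F]. Here this gives [L:F] = 17 · 54 = 918.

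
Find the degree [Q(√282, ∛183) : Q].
[Q(√282, ∛183) : Q] = 6

Let L = Q(√282, ∛183). Since Q(√282) ⊂ L and [Q(√282):Q] = 2, the tower law gives 2 | [L:Q]. Likewise Q(∛183) ⊂ L with [Q(∛183):Q] = 3 (because 183 is not a perfect cube), so 3 | [L:Q]. As gcd(2,3) = 1, [L:Q] is divisible by 6. Conversely L is generated over Q by √282 and ∛183, so [L:Q] ≤ 2·3 = 6. Therefore [Q(√282, ∛183) : Q] = 6.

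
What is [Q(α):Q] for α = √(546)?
[Q(α):Q] = 2

[Q(α):Q] equals the degree of the minimal polynomial of α. Here α^2 = 546 and x^2 - 546 is irreducible (d = 546 is squarefree, ≠ 1, hence not a square), so deg(m_α) = 2. Thus [Q(α):Q] = 2.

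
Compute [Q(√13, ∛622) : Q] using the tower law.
[Q(√13, ∛622) : Q] = 6

Let L = Q(√13, ∛622). Since Q(√13) ⊂ L and [Q(√13):Q] = 2, the tower law gives 2 | [L:Q]. Likewise Q(∛622) ⊂ L with [Q(∛622):Q] = 3 (because 622 is not a perfect cube), so 3 | [L:Q]. As gcd(2,3) = 1, [L:Q] is divisible by 6. Conversely L is generated over Q by √13 and ∛622, so [L:Q] ≤ 2·3 = 6. Therefore [Q(√13, ∛622) : Q] = 6.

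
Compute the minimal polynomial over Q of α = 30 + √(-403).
m_α(x) = x^2 - 60x + 1303

From α - 30 = √(-403), squaring gives (α - 30)^2 = -403, i.e. α^2 - 60α + 900 = -403, so α^2 - 60α + 1303 = 0. The discriminant of x^2 - 60x + 1303 is (-60)^2 - 4·(1303) = 3600 - 5212 = -1612, and 4·(-403) is not a perfect square in Q since -403 is squarefree and ≠ 1. Hence x^2 - 60x + 1303 is irreducible over Q and is the minimal polynomial of α.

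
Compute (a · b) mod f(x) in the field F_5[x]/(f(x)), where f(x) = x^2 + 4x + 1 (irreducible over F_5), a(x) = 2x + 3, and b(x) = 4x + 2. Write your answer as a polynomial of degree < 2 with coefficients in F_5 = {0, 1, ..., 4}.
a · b ≡ 4x + 3 (mod f(x))

Multiply in F_5[x]: a(x)·b(x) = (2x + 3)·(4x + 2) = 3x^2 + x + 1. This has degree ≥ 2, so divide by f(x) over F_5: 3x^2 + x + 1 = (3)·(x^2 + 4x + 1) + (4x + 3). Hence a·b ≡ 4x + 3 (mod f). (F_5[x]/(f) is a field with 5^2 = 25 elements since f is irreducible of degree 2.)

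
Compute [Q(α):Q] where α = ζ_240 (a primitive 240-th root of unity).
[Q(α):Q] = 64

The minimal polynomial of ζ_240 over Q is the 240-th cyclotomic polynomial Φ_240(x), which is irreducible over Q and has degree φ(240) = 64. Hence [Q(α):Q] = φ(240) = 64.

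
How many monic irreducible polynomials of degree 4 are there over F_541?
There are 21415468770 monic irreducible polynomials of degree 4 over F_541

Each element of F_{541^4} that lies in no proper subfield is a root of exactly one monic irreducible of degree 4 over F_541, and each such polynomial has 4 distinct roots in F_{541^4}. By Möbius inversion the count is N_541(4) = (1/4) Σ_{d|4} μ(4/d) · 541^d = (1/4)(μ(4)·541^1 + μ(2)·541^2 + μ(1)·541^4) = 85661875080/4 = 21415468770.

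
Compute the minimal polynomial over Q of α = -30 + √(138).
m_α(x) = x^2 + 60x + 762

From α + 30 = √(138), squaring gives (α + 30)^2 = 138, i.e. α^2 + 60α + 900 = 138, so α^2 + 60α + 762 = 0. The discriminant of x^2 + 60x + 762 is (60)^2 - 4·(762) = 3600 - 3048 = 552, and 4·(138) is not a perfect square in Q since 138 is squarefree and ≠ 1. Hence x^2 + 60x + 762 is irreducible over Q and is the minimal polynomial of α.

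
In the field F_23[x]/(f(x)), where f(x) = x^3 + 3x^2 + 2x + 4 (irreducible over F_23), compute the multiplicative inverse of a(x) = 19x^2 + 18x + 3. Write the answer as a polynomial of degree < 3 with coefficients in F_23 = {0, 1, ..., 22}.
a(x)^(-1) ≡ 18x^2 + 22x + 5 (mod f(x))

Since f is irreducible over F_23, F_23[x]/(f) is a field and a(x) ≠ 0 has an inverse. Apply the extended Euclidean algorithm to f(x) and a(x) in F_23[x]: f(x) = (17x + 1)·a(x) + (2x + 1);  a(x) = (21x + 10)·(2x + 1) + (16). The last nonzero remainder is the constant 16 = gcd(f, a) in F_23. Back-substituting through the division chain expresses 16 = s(x)·a(x) + t(x)·f(x) with s(x) ≡ 12x^2 + 7x + 11 (mod f), so (12x^2 + 7x + 11)·a(x) ≡ 16 (mod f). Multiplying by 16^(-1) ≡ 13 in F_23 gives a(x)^(-1) ≡ 13·(12x^2 + 7x + 11) ≡ 18x^2 + 22x + 5 (mod f). Check: (19x^2 + 18x + 3)·(18x^2 + 22x + 5) = 20x^4 + 6x^3 + 16x^2 + 18x + 15 ≡ 1 (mod x^3 + 3x^2 + 2x + 4).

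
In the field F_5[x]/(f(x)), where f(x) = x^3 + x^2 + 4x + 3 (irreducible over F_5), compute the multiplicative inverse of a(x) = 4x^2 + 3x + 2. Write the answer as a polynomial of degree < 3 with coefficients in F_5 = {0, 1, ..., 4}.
a(x)^(-1) ≡ x^2 + 4x + 3 (mod f(x))

Since f is irreducible over F_5, F_5[x]/(f) is a field and a(x) ≠ 0 has an inverse. Apply the extended Euclidean algorithm to f(x) and a(x) in F_5[x]: f(x) = (4x + 1)·a(x) + (3x + 1);  a(x) = (3x)·(3x + 1) + (2). The last nonzero remainder is the constant 2 = gcd(f, a) in F_5. Back-substituting through the division chain expresses 2 = s(x)·a(x) + t(x)·f(x) with s(x) ≡ 2x^2 + 3x + 1 (mod f), so (2x^2 + 3x + 1)·a(x) ≡ 2 (mod f). Multiplying by 2^(-1) ≡ 3 in F_5 gives a(x)^(-1) ≡ 3·(2x^2 + 3x + 1) ≡ x^2 + 4x + 3 (mod f). Check: (4x^2 + 3x + 2)·(x^2 + 4x + 3) = 4x^4 + 4x^3 + x^2 + 2x + 1 ≡ 1 (mod x^3 + x^2 + 4x + 3).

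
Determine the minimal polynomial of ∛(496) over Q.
m_α(x) = x^3 - 496

α satisfies α^3 = 496, so x^3 - 496 annihilates α. By the rational root test, a rational root p/q (in lowest terms) of x^3 - 496 would satisfy p^3 = 496 q^3, forcing q = 1 and p^3 = 496; but 496 is not a perfect cube, contradiction. A monic cubic over Q with no rational root is irreducible (any nontrivial factorization would include a linear factor). Hence x^3 - 496 is the minimal polynomial of α, and in particular [Q(α):Q] = 3.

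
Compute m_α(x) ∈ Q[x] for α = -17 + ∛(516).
m_α(x) = x^3 + 51x^2 + 867x + 4397

Set β = α + 17 = ∛(516), so β^3 = 516. Then (α + 17)^3 - 516 = 0, i.e. α is a root of g(x) = (x + 17)^3 - 516 = x^3 + 51x^2 + 867x + 4397. Since g(x) = h(x + 17) where h(x) = x^3 - 516, and h is irreducible over Q (because 516 is not a perfect cube, so h has no rational root, and a monic cubic with no rational root is irreducible), g is also irreducible (irreducibility is preserved under the substitution x → x + 17). Hence m_α(x) = x^3 + 51x^2 + 867x + 4397.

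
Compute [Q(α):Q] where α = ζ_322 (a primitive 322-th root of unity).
[Q(α):Q] = 132

The minimal polynomial of ζ_322 over Q is the 322-th cyclotomic polynomial Φ_322(x), which is irreducible over Q and has degree φ(322) = 132. Hence [Q(α):Q] = φ(322) = 132.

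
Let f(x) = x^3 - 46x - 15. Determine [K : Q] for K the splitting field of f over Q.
[K : Q] = 6

By the rational root test, any rational root of the monic integer polynomial f(x) = x^3 - 46x - 15 must be an integer dividing the constant term -15, i.e. one of ±{1, 3, 5, 15}. Evaluating: f(1) = -60, f(-1) = 30, f(3) = -126, f(-3) = 96, f(5) = -120, f(-5) = 90, f(15) = 2670, f(-15) = -2700; none is 0, so f has no rational root and is therefore irreducible over Q (a cubic with no linear factor over a field is irreducible). For an irreducible cubic, the Galois group is A_3 or S_3 according as the discriminant disc(f) = -4a^3 - 27b^2 = -4·(-46)^3 - 27·(-15)^2 = 383269 is or is not a square in Q. Here disc(f) = 383269 is not a perfect square in Q, so the Galois group of f over Q is not contained in A_3 and must be all of S_3. The splitting field has degree |S_3| = 6 over Q, so [K : Q] = 6.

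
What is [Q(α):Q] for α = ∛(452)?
[Q(α):Q] = 3

The minimal polynomial of α is x^3 - 452, irreducible over Q since 452 is not a perfect cube (so x^3 - 452 has no rational root). Hence [Q(α):Q] = deg(m_α) = 3.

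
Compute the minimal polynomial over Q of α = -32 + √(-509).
m_α(x) = x^2 + 64x + 1533

From α + 32 = √(-509), squaring gives (α + 32)^2 = -509, i.e. α^2 + 64α + 1024 = -509, so α^2 + 64α + 1533 = 0. The discriminant of x^2 + 64x + 1533 is (64)^2 - 4·(1533) = 4096 - 6132 = -2036, and 4·(-509) is not a perfect square in Q since -509 is squarefree and ≠ 1. Hence x^2 + 64x + 1533 is irreducible over Q and is the minimal polynomial of α.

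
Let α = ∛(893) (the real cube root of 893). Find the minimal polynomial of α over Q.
m_α(x) = x^3 - 893

α satisfies α^3 = 893, so x^3 - 893 annihilates α. By the rational root test, a rational root p/q (in lowest terms) of x^3 - 893 would satisfy p^3 = 893 q^3, forcing q = 1 and p^3 = 893; but 893 is not a perfect cube, contradiction. A monic cubic over Q with no rational root is irreducible (any nontrivial factorization would include a linear factor). Hence x^3 - 893 is the minimal polynomial of α, and in particular [Q(α):Q] = 3.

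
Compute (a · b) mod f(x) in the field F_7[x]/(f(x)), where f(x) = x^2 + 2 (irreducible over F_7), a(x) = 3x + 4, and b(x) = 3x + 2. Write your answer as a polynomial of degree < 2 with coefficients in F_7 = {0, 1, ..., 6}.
a · b ≡ 4x + 4 (mod f(x))

Multiply in F_7[x]: a(x)·b(x) = (3x + 4)·(3x + 2) = 2x^2 + 4x + 1. This has degree ≥ 2, so divide by f(x) over F_7: 2x^2 + 4x + 1 = (2)·(x^2 + 2) + (4x + 4). Hence a·b ≡ 4x + 4 (mod f). (F_7[x]/(f) is a field with 7^2 = 49 elements since f is irreducible of degree 2.)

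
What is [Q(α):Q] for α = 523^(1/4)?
[Q(α):Q] = 4

α is a root of x^4 - 523. By Eisenstein's criterion at the prime p = 523 (which divides the constant term 523 but p^2 = 273529 does not, since 523 is squarefree), x^4 - 523 is irreducible over Q. Hence [Q(α):Q] = 4.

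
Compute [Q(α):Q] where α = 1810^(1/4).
[Q(α):Q] = 4

α is a root of x^4 - 1810. By Eisenstein's criterion at the prime p = 2 (which divides the constant term 1810 but p^2 = 4 does not, since 1810 is squarefree), x^4 - 1810 is irreducible over Q. Hence [Q(α):Q] = 4.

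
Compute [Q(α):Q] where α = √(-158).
[Q(α):Q] = 2

[Q(α):Q] equals the degree of the minimal polynomial of α. Here α^2 = -158 and x^2 + 158 is irreducible (d = -158 is squarefree, ≠ 1, hence not a square), so deg(m_α) = 2. Thus [Q(α):Q] = 2.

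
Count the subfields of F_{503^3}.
F_{503^3} has 2 subfields

The subfields of F_{p^n} are exactly the fields F_{p^d} for d | n (each is the fixed field of the unique index-d subgroup of Gal(F_{p^n}/F_p) ≅ Z/nZ). The divisors of n = 3 are {1, 3}, giving 2 subfields: F_{503^1}, F_{503^3}.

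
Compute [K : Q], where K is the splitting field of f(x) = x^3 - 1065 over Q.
[K : Q] = 6

The roots of x^3 - 1065 are ∛1065, ω∛1065, ω^2∛1065 where ω = e^(2πi/3) is a primitive cube root of unity, so K = Q(∛1065, ω). Now [Q(∛1065):Q] = 3 (since 1065 is not a perfect cube, x^3 - 1065 is irreducible) and [Q(ω):Q] = 2. Both 2 and 3 divide [K:Q], and [K:Q] ≤ 3·2 = 6, so [K:Q] = 6. (Equivalently: Q(∛1065) ⊂ R but ω ∉ R, so [K : Q(∛1065)] = 2.)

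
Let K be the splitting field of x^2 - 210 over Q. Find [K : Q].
[K : Q] = 2

f(x) = x^2 - 210 factors as (x - √210)(x + √210). The splitting field is K = Q(√210). Since 210 is squarefree and > 1, it is not a perfect square, so x^2 - 210 is irreducible over Q and [Q(√210) : Q] = 2. Hence [K : Q] = 2.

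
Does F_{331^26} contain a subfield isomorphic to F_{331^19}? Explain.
No: F_{331^19} is not a subfield of F_{331^26}

F_{p^m} embeds in F_{p^n} iff m | n. Here 19 ∤ 26 (since 26 = 1·19 + 7 with remainder 7 ≠ 0), so F_{331^19} is not a subfield of F_{331^26}. Equivalently: if it were, the tower law would give 19 = [F_{331^19}:F_331] dividing [F_{331^26}:F_331] = 26, contradiction.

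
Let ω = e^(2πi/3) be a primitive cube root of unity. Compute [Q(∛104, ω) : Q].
[Q(∛104, ω) : Q] = 6

[Q(∛104):Q] = 3 (min poly x^3 - 104, irreducible since 104 is not a perfect cube). [Q(ω):Q] = 2 (min poly x^2 + x + 1). Since Q(∛104) ⊂ R and ω ∉ R, we have ω ∉ Q(∛104), so x^2 + x + 1 remains irreducible over Q(∛104) and [Q(∛104, ω) : Q(∛104)] = 2. By the tower law, [Q(∛104, ω) : Q] = 3 · 2 = 6. (In fact Q(∛104, ω) is the splitting field of x^3 - 104 over Q.)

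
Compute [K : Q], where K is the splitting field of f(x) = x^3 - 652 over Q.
[K : Q] = 6

The roots of x^3 - 652 are ∛652, ω∛652, ω^2∛652 where ω = e^(2πi/3) is a primitive cube root of unity, so K = Q(∛652, ω). Now [Q(∛652):Q] = 3 (since 652 is not a perfect cube, x^3 - 652 is irreducible) and [Q(ω):Q] = 2. Both 2 and 3 divide [K:Q], and [K:Q] ≤ 3·2 = 6, so [K:Q] = 6. (Equivalently: Q(∛652) ⊂ R but ω ∉ R, so [K : Q(∛652)] = 2.)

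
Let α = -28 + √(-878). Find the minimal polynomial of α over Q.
m_α(x) = x^2 + 56x + 1662

From α + 28 = √(-878), squaring gives (α + 28)^2 = -878, i.e. α^2 + 56α + 784 = -878, so α^2 + 56α + 1662 = 0. The discriminant of x^2 + 56x + 1662 is (56)^2 - 4·(1662) = 3136 - 6648 = -3512, and 4·(-878) is not a perfect square in Q since -878 is squarefree and ≠ 1. Hence x^2 + 56x + 1662 is irreducible over Q and is the minimal polynomial of α.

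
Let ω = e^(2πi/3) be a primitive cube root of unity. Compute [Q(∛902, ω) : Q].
[Q(∛902, ω) : Q] = 6

[Q(∛902):Q] = 3 (min poly x^3 - 902, irreducible since 902 is not a perfect cube). [Q(ω):Q] = 2 (min poly x^2 + x + 1). Since Q(∛902) ⊂ R and ω ∉ R, we have ω ∉ Q(∛902), so x^2 + x + 1 remains irreducible over Q(∛902) and [Q(∛902, ω) : Q(∛902)] = 2. By the tower law, [Q(∛902, ω) : Q] = 3 · 2 = 6. (In fact Q(∛902, ω) is the splitting field of x^3 - 902 over Q.)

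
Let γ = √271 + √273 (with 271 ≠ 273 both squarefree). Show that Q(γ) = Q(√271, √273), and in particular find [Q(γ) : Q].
[Q(γ) : Q] = 4 (equivalently, Q(γ) = Q(√271, √273))

Obviously Q(γ) ⊆ Q(√271, √273), and [Q(√271, √273):Q] = 4 (since 271, 273 are distinct squarefree integers > 1 with 73983 not a perfect square). To show equality we compute the minimal polynomial of γ. From γ = √271 + √273: γ^2 = 271 + 2√(73983) + 273 = 544 + 2√(73983), so γ^2 - 544 = 2√(73983); squaring, (γ^2 - 544)^2 = 4·73983, i.e. γ^4 - 1088γ^2 + 295936 - 295932 = 0, i.e. γ^4 - 1088γ^2 + 4 = 0. So γ is a root of x^4 - 1088x^2 + 4. This polynomial is irreducible over Q: it has no rational root (each ±√271 ± √273 is irrational), and any factorization into two quadratics over Q would force √(73983) ∈ Q (pairing opposite roots) or √271, √273 ∈ Q (other pairings), all impossible. Hence [Q(γ):Q] = 4 = [Q(√271, √273):Q], so Q(γ) = Q(√271, √273).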